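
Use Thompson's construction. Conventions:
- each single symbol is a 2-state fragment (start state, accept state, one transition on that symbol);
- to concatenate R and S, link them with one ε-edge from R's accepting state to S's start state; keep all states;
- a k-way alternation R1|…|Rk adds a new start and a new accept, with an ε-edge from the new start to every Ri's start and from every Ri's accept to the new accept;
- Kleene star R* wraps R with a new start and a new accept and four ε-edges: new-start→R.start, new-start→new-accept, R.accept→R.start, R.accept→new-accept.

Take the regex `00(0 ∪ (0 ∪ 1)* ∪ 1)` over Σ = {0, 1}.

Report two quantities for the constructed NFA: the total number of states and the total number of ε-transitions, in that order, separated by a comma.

18, 16

Bottom-up over the parse tree:
Each of the 6 symbol leaves contributes 2 states and 0 ε-transitions.
  0 ∪ 1 — 6 states, 4 ε-transitions
  (0 ∪ 1)* — 8 states, 8 ε-transitions
  0 ∪ (0 ∪ 1)* ∪ 1 — 14 states, 14 ε-transitions
  00(0 ∪ (0 ∪ 1)* ∪ 1) — 18 states, 16 ε-transitions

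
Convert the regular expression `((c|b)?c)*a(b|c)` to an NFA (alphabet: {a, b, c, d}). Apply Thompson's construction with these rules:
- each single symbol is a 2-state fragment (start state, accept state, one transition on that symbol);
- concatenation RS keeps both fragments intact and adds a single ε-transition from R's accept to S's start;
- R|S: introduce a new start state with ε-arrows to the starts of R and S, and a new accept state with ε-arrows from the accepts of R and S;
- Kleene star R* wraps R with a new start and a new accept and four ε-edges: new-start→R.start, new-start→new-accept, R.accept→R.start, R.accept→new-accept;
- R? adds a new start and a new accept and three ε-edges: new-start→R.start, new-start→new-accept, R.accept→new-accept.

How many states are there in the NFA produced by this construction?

Building bottom-up:
Each of the 6 symbol leaves contributes a 2-state fragment.
  c|b : 6 states
  (c|b)? : 8 states
  (c|b)?c : 10 states
  ((c|b)?c)* : 12 states
  b|c : 6 states
  ((c|b)?c)*a(b|c) : 20 states

20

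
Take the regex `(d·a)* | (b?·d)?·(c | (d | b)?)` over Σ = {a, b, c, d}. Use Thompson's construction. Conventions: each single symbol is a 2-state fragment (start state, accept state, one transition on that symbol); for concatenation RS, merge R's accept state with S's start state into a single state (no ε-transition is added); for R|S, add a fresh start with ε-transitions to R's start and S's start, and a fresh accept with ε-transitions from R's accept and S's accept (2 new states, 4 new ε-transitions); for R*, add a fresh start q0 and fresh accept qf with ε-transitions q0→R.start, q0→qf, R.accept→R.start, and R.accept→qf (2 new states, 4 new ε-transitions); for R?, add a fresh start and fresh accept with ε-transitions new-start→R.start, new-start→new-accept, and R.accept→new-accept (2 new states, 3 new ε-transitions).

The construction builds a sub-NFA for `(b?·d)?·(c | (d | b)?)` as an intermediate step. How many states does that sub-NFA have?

18

Fragment for `(b?·d)?·(c | (d | b)?)`:
Each of the 5 symbol leaves contributes a 2-state fragment.
  b? = 4 states
  b?·d = 5 states
  (b?·d)? = 7 states
  d | b = 6 states
  (d | b)? = 8 states
  c | (d | b)? = 12 states
  (b?·d)?·(c | (d | b)?) = 18 states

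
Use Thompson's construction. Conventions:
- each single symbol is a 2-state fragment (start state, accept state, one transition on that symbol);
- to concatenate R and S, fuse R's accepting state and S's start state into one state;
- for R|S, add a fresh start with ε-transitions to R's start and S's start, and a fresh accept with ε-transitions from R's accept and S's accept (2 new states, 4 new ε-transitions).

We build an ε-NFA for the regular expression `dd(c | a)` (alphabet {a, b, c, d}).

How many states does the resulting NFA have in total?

Building bottom-up:
Each of the 4 symbol leaves contributes a 2-state fragment.
  c | a — 6 states
  dd(c | a) — 8 states

8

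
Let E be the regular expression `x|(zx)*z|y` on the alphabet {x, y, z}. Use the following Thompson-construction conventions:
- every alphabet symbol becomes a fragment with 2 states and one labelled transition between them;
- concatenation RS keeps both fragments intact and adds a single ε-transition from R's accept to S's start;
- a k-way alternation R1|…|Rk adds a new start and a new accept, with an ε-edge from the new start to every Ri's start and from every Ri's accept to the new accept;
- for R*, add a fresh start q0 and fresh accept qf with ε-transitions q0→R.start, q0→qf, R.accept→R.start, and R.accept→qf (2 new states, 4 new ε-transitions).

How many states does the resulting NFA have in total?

14

By structural recursion:
Each of the 5 symbol leaves contributes a 2-state fragment.
  zx : 4 states
  (zx)* : 6 states
  (zx)*z : 8 states
  x|(zx)*z|y : 14 states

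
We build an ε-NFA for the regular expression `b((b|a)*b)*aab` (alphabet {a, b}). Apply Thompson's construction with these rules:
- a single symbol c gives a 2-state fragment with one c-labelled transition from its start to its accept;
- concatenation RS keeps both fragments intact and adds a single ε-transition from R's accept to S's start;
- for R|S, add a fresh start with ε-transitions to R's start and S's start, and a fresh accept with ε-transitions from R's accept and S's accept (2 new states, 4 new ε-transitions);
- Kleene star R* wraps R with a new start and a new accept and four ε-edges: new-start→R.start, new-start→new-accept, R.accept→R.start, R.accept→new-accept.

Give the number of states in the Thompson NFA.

20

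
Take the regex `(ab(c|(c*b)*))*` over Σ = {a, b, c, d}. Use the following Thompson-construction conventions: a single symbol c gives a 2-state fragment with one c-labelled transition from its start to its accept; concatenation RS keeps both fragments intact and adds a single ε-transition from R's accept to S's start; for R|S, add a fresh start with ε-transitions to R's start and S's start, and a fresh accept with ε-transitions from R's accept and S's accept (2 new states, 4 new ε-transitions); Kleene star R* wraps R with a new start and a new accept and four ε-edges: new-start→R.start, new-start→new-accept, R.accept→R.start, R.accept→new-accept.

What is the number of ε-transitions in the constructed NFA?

By structural recursion:
Each of the 5 symbol leaves contributes 0 ε-transitions.
  c* → 4 ε-transitions
  c*b → 5 ε-transitions
  (c*b)* → 9 ε-transitions
  c|(c*b)* → 13 ε-transitions
  ab(c|(c*b)*) → 15 ε-transitions
  (ab(c|(c*b)*))* → 19 ε-transitions

19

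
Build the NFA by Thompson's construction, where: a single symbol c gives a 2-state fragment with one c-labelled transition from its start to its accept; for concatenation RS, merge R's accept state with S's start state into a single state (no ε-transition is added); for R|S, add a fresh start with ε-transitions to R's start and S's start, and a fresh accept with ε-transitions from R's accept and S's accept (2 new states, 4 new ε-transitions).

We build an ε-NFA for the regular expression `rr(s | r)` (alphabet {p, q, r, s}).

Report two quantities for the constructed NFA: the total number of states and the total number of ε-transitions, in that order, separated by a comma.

Per subexpression:
Each of the 4 symbol leaves contributes 2 states and 0 ε-transitions.
  s | r — 6 states, 4 ε-transitions
  rr(s | r) — 8 states, 4 ε-transitions

8, 4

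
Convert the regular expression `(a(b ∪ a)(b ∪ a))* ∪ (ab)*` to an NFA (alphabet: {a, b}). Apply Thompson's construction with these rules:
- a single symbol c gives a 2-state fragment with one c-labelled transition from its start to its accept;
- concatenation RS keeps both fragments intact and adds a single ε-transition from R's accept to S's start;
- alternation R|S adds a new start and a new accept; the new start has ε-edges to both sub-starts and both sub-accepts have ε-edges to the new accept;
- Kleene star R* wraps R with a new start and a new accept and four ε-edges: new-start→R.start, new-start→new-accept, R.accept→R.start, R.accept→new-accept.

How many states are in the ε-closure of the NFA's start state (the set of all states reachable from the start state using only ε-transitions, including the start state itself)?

Work bottom-up. For each fragment F, track |ε-closure(F.start)| and whether F's accept lies in that closure (i.e. whether F accepts ε). A single-symbol fragment has closure size 1 and does not accept ε.
  b ∪ a : new start ε-reaches every alternative's start; none of them accept ε, so the new accept is not reached: C = 1 + 1 + 1 = 3
  b ∪ a : new start ε-reaches every alternative's start; none of them accept ε, so the new accept is not reached: C = 1 + 1 + 1 = 3
  a(b ∪ a)(b ∪ a) : same as the first factor's closure: C = 1
  (a(b ∪ a)(b ∪ a))* : new start has ε-edges to the inner start and to the new accept, so C = 2 + 1 = 3
  ab : same as the first factor's closure: C = 1
  (ab)* : new start has ε-edges to the inner start and to the new accept, so C = 2 + 1 = 3
  (a(b ∪ a)(b ∪ a))* ∪ (ab)* : new start ε-reaches every alternative's start; at least one alternative accepts ε, so the union's new accept is reached too: C = 1 + 3 + 3 + 1 = 8

8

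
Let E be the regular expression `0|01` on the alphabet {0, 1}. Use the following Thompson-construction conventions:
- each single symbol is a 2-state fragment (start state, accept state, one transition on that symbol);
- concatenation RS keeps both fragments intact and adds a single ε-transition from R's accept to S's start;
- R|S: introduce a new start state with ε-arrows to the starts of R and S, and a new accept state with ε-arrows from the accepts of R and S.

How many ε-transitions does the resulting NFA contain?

By structural recursion:
Each of the 3 symbol leaves contributes 0 ε-transitions.
  01 : 1 ε-transition
  0|01 : 5 ε-transitions

5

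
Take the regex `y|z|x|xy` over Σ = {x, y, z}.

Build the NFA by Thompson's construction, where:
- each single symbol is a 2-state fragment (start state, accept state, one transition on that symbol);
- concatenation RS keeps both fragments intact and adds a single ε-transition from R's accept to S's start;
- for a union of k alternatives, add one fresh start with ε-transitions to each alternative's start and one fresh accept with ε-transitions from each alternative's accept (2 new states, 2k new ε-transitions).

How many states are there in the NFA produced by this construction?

12

By structural recursion:
Each of the 5 symbol leaves contributes a 2-state fragment.
  xy — 4 states
  y|z|x|xy — 12 states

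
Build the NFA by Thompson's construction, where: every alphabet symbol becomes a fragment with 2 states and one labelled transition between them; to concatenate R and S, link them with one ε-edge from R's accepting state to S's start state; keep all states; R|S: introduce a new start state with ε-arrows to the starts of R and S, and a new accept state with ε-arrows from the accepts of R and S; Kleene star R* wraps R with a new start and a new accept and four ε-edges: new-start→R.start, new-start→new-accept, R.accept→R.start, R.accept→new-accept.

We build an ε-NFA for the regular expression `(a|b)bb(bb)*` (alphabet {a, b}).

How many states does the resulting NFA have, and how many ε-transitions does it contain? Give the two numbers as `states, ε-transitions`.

16, 12

Bottom-up over the parse tree:
Each of the 6 symbol leaves contributes 2 states and 0 ε-transitions.
  a|b — 6 states, 4 ε-transitions
  bb — 4 states, 1 ε-transition
  (bb)* — 6 states, 5 ε-transitions
  (a|b)bb(bb)* — 16 states, 12 ε-transitions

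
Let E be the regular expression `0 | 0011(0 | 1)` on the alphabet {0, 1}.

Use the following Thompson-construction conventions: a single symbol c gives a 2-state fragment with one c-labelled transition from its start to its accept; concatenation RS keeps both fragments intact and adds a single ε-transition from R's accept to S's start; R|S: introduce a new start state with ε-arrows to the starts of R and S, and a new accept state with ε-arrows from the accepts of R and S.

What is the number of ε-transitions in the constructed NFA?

By structural recursion:
Each of the 7 symbol leaves contributes 0 ε-transitions.
  0 | 1 : 4 ε-transitions
  0011(0 | 1) : 8 ε-transitions
  0 | 0011(0 | 1) : 12 ε-transitions

12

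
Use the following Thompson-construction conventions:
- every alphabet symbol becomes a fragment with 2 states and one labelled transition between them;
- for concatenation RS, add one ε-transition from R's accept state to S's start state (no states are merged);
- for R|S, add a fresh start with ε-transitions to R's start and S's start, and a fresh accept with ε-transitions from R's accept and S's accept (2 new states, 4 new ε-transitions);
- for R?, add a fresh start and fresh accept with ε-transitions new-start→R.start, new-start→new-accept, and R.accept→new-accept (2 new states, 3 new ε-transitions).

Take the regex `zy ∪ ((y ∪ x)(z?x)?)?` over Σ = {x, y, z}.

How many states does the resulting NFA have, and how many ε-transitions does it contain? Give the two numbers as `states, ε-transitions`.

22, 20

Recursing over subexpressions:
Each of the 6 symbol leaves contributes 2 states and 0 ε-transitions.
  zy — 4 states, 1 ε-transition
  y ∪ x — 6 states, 4 ε-transitions
  z? — 4 states, 3 ε-transitions
  z?x — 6 states, 4 ε-transitions
  (z?x)? — 8 states, 7 ε-transitions
  (y ∪ x)(z?x)? — 14 states, 12 ε-transitions
  ((y ∪ x)(z?x)?)? — 16 states, 15 ε-transitions
  zy ∪ ((y ∪ x)(z?x)?)? — 22 states, 20 ε-transitions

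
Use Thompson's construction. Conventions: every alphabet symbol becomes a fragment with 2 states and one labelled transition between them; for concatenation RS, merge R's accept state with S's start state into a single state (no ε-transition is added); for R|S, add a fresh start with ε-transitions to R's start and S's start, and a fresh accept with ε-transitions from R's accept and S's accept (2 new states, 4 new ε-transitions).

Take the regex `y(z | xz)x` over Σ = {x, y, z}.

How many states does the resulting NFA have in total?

9

Recursing over subexpressions:
Each of the 5 symbol leaves contributes a 2-state fragment.
  xz = 3 states
  z | xz = 7 states
  y(z | xz)x = 9 states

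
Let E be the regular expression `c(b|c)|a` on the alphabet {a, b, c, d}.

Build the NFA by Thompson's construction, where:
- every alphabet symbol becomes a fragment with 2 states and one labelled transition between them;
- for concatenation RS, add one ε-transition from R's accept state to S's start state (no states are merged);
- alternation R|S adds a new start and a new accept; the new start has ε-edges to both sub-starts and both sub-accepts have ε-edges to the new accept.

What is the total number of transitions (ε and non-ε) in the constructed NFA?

13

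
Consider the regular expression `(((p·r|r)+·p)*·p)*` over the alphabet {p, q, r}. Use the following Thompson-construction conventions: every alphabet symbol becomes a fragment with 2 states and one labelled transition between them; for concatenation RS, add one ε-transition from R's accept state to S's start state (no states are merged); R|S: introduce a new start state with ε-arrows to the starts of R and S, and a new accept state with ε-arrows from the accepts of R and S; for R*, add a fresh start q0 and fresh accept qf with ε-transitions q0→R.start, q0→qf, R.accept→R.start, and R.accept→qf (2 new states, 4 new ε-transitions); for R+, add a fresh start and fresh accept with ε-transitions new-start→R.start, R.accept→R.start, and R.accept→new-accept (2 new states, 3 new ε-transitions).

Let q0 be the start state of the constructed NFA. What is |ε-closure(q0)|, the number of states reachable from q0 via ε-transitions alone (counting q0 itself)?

9

Let C(F) = |ε-closure(F.start)| within fragment F, and note whether F accepts ε. Symbol fragments have C = 1 and do not accept ε. Then:
  p·r — C equals the left operand's closure size = 1 (its accept is not ε-reachable, so the closure stops there)
  p·r|r — C = 1 + 1 + 1 = 3 (the new accept is not ε-reachable since no branch accepts ε)
  (p·r|r)+ — C = 1 + 3 = 4 (the body doesn't accept ε, so the new accept is not reached)
  (p·r|r)+·p — same as the first factor's closure: C = 4
  ((p·r|r)+·p)* — new start has ε-edges to the inner start and to the new accept, so C = 2 + 4 = 6
  ((p·r|r)+·p)*·p — C = 6 + 1 = 7 (closure spills across the concat boundary because the left factor accepts ε)
  (((p·r|r)+·p)*·p)* — the star's fresh start ε-reaches both the body's start and the fresh accept: C = 2 + 7 = 9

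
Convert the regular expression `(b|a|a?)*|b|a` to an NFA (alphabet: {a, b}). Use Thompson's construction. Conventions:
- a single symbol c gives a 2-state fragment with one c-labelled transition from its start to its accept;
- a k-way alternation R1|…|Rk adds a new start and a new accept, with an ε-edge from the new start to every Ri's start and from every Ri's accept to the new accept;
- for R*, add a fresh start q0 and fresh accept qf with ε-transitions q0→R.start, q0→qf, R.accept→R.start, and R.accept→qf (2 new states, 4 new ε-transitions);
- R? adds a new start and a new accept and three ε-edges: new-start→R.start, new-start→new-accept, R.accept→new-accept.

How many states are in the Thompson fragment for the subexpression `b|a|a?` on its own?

Fragment for `b|a|a?`:
Each of the 3 symbol leaves contributes a 2-state fragment.
  a? → 4 states
  b|a|a? → 10 states

10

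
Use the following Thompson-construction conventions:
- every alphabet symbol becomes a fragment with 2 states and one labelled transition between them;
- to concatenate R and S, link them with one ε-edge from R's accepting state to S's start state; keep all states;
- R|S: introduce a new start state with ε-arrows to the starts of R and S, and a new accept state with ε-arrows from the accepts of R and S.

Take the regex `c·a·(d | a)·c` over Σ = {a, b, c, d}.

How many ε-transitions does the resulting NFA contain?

7

Recursing over subexpressions:
Each of the 5 symbol leaves contributes 0 ε-transitions.
  d | a — 4 ε-transitions
  c·a·(d | a)·c — 7 ε-transitions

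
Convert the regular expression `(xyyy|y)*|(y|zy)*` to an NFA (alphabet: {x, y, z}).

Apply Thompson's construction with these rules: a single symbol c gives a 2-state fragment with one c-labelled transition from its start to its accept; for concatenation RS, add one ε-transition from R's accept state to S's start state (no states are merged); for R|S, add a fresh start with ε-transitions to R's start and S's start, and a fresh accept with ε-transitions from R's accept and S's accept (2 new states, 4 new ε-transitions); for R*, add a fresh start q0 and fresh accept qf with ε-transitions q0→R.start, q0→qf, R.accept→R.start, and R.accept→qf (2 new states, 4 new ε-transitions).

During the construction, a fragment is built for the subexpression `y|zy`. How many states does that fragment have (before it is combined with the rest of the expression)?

Fragment for `y|zy`:
Each of the 3 symbol leaves contributes a 2-state fragment.
  zy : 4 states
  y|zy : 8 states

8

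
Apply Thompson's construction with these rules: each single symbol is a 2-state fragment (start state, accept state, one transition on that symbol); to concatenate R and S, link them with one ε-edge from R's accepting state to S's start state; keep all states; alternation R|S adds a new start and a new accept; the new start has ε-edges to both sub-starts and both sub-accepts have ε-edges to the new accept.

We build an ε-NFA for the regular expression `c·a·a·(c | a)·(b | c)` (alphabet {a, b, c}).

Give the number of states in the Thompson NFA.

Bottom-up over the parse tree:
Each of the 7 symbol leaves contributes a 2-state fragment.
  c | a = 6 states
  b | c = 6 states
  c·a·a·(c | a)·(b | c) = 18 states

18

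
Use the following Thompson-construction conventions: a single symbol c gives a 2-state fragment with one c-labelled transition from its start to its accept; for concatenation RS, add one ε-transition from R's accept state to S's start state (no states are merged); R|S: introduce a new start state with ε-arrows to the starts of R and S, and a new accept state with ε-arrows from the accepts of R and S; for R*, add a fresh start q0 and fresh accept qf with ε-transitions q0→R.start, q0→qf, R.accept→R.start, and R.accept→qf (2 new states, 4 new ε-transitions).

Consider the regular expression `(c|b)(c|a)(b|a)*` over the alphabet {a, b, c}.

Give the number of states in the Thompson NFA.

20

Recursing over subexpressions:
Each of the 6 symbol leaves contributes a 2-state fragment.
  c|b = 6 states
  c|a = 6 states
  b|a = 6 states
  (b|a)* = 8 states
  (c|b)(c|a)(b|a)* = 20 states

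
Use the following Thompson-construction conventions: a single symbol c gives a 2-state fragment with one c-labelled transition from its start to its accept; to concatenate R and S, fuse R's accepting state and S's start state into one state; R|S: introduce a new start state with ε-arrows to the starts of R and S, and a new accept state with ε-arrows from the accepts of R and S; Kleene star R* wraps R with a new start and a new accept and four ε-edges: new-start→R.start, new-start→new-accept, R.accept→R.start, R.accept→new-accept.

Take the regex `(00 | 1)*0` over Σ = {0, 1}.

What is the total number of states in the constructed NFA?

Per subexpression:
Each of the 4 symbol leaves contributes a 2-state fragment.
  00 : 3 states
  00 | 1 : 7 states
  (00 | 1)* : 9 states
  (00 | 1)*0 : 10 states

10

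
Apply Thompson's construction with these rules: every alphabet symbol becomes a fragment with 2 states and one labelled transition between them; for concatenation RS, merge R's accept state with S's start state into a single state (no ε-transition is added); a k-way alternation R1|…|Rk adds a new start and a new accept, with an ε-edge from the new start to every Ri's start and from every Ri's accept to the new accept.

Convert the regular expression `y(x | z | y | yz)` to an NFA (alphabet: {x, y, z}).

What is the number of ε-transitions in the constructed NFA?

Bottom-up over the parse tree:
Each of the 6 symbol leaves contributes 0 ε-transitions.
  yz — 0 ε-transitions
  x | z | y | yz — 8 ε-transitions
  y(x | z | y | yz) — 8 ε-transitions

8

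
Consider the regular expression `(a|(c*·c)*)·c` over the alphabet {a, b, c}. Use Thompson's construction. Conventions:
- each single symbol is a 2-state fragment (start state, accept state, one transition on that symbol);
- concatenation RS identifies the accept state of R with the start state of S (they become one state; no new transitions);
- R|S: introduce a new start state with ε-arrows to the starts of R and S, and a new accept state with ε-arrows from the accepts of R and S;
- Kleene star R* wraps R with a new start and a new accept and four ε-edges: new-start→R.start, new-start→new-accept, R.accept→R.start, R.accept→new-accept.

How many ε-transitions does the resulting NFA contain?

12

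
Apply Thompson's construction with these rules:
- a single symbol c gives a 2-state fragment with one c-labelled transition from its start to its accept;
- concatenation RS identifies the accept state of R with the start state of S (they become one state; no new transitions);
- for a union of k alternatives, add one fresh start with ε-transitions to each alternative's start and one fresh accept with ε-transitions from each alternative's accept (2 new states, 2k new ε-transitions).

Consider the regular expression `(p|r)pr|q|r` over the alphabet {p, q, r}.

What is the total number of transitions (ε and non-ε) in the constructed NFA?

Bottom-up over the parse tree:
Each of the 6 symbol leaves contributes 1 transition (1 symbol, 0 ε).
  p|r : 6 transitions (2 symbol, 4 ε)
  (p|r)pr : 8 transitions (4 symbol, 4 ε)
  (p|r)pr|q|r : 16 transitions (6 symbol, 10 ε)

16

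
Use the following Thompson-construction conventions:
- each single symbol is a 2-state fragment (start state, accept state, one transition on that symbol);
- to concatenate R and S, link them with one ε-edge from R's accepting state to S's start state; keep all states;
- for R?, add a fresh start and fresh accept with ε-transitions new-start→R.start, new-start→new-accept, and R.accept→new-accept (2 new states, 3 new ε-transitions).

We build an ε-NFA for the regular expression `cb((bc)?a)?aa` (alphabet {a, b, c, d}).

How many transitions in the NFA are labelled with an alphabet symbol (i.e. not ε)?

Recursing over subexpressions:
Each of the 7 symbol leaves contributes exactly 1 symbol transition.
  bc → 2 symbol transitions
  (bc)? → 2 symbol transitions
  (bc)?a → 3 symbol transitions
  ((bc)?a)? → 3 symbol transitions
  cb((bc)?a)?aa → 7 symbol transitions

7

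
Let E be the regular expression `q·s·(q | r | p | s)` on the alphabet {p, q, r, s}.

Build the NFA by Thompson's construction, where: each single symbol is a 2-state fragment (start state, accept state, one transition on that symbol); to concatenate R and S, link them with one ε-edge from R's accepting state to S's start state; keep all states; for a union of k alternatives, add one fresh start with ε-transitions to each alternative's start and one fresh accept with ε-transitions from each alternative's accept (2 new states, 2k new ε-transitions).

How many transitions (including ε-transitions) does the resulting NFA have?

Per subexpression:
Each of the 6 symbol leaves contributes 1 transition (1 symbol, 0 ε).
  q | r | p | s : 12 transitions (4 symbol, 8 ε)
  q·s·(q | r | p | s) : 16 transitions (6 symbol, 10 ε)

16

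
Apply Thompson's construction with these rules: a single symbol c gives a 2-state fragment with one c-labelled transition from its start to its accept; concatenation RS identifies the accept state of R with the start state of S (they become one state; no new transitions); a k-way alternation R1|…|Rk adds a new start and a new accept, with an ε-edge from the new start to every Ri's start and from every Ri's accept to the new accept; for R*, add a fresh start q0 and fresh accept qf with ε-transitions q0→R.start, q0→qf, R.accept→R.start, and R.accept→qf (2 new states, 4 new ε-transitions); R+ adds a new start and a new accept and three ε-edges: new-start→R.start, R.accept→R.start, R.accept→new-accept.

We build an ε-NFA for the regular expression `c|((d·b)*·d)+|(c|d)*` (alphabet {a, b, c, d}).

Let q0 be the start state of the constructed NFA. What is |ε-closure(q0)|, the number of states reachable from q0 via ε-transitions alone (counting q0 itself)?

12

Compute the ε-closure size of each fragment's start state recursively; a symbol fragment's start has no outgoing ε-edge, so its closure is just itself (size 1).
  d·b : |ε-closure| equals the left operand's closure size = 1 (its accept is not ε-reachable, so the closure stops there)
  (d·b)* : |ε-closure| = 1 (new start) + 1 (body) + 1 (new accept) = 3
  (d·b)*·d : the left operand accepts ε, so the closure extends into the next operand (the shared merged state is already counted); |ε-closure| = 3 + (1−1) = 3
  ((d·b)*·d)+ : new start ε-reaches only the body's start; the new accept needs a symbol first: |ε-closure| = 1 + 3 = 4
  c|d : new start ε-reaches every alternative's start; none of them accept ε, so the new accept is not reached: |ε-closure| = 1 + 1 + 1 = 3
  (c|d)* : |ε-closure| = 1 (new start) + 3 (body) + 1 (new accept) = 5
  c|((d·b)*·d)+|(c|d)* : new start ε-reaches every alternative's start; at least one alternative accepts ε, so the union's new accept is reached too: |ε-closure| = 1 + 1 + 4 + 5 + 1 = 12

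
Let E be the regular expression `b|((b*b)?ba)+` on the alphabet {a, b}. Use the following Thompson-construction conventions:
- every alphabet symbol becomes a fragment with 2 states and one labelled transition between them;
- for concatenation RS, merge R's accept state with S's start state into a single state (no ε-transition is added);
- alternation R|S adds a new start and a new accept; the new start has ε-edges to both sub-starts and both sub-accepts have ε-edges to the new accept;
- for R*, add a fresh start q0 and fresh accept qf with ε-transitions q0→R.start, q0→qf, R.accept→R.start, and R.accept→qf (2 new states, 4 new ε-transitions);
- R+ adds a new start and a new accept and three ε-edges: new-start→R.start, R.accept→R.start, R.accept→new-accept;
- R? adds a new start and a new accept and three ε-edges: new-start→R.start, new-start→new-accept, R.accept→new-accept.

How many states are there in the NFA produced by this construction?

15

By structural recursion:
Each of the 5 symbol leaves contributes a 2-state fragment.
  b* → 4 states
  b*b → 5 states
  (b*b)? → 7 states
  (b*b)?ba → 9 states
  ((b*b)?ba)+ → 11 states
  b|((b*b)?ba)+ → 15 states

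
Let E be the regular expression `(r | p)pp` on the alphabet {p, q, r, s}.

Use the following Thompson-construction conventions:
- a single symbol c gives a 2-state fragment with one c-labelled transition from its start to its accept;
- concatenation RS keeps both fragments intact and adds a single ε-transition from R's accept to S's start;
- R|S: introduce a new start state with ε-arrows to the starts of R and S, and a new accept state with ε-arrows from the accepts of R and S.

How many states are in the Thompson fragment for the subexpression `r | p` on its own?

6

Fragment for `r | p`:
Each of the 2 symbol leaves contributes a 2-state fragment.
  r | p = 6 states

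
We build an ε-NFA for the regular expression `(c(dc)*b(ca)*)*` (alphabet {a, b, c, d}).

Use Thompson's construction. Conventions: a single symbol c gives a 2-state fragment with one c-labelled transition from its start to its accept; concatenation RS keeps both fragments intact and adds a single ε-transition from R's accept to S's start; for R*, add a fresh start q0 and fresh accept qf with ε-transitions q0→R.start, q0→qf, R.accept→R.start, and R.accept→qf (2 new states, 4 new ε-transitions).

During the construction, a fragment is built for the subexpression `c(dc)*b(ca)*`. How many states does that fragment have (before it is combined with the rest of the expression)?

16

Fragment for `c(dc)*b(ca)*`:
Each of the 6 symbol leaves contributes a 2-state fragment.
  dc = 4 states
  (dc)* = 6 states
  ca = 4 states
  (ca)* = 6 states
  c(dc)*b(ca)* = 16 states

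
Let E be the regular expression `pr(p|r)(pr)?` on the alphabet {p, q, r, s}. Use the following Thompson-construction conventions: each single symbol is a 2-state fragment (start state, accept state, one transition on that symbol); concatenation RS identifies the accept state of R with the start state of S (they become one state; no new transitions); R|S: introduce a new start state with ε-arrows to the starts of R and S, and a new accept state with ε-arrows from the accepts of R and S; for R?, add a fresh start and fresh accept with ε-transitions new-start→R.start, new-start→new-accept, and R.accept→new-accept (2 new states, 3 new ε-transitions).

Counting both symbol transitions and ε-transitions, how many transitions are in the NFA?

13

Per subexpression:
Each of the 6 symbol leaves contributes 1 transition (1 symbol, 0 ε).
  p|r — 6 transitions (2 symbol, 4 ε)
  pr — 2 transitions (2 symbol, 0 ε)
  (pr)? — 5 transitions (2 symbol, 3 ε)
  pr(p|r)(pr)? — 13 transitions (6 symbol, 7 ε)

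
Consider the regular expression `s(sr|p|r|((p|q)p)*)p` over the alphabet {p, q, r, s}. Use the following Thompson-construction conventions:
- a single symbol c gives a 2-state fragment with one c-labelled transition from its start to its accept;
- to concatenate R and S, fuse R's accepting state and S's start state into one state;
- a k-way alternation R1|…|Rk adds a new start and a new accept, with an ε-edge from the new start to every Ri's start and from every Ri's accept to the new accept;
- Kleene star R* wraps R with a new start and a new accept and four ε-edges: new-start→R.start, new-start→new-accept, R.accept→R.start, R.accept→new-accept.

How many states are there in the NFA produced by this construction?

20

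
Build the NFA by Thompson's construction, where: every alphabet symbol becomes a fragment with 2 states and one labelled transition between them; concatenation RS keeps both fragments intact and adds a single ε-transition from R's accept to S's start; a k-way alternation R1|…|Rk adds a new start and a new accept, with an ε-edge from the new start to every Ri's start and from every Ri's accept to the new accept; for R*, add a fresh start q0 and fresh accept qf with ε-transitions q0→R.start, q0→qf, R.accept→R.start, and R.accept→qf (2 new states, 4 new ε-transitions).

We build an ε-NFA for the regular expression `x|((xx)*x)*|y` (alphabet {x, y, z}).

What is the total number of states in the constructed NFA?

16

Building bottom-up:
Each of the 5 symbol leaves contributes a 2-state fragment.
  xx — 4 states
  (xx)* — 6 states
  (xx)*x — 8 states
  ((xx)*x)* — 10 states
  x|((xx)*x)*|y — 16 states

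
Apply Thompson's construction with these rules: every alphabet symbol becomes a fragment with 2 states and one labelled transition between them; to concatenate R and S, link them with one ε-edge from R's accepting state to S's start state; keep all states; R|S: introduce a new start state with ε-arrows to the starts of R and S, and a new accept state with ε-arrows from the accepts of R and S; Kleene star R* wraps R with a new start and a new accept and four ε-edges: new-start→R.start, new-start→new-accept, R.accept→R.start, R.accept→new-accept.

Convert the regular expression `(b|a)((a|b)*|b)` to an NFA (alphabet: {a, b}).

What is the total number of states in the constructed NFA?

Bottom-up over the parse tree:
Each of the 5 symbol leaves contributes a 2-state fragment.
  b|a = 6 states
  a|b = 6 states
  (a|b)* = 8 states
  (a|b)*|b = 12 states
  (b|a)((a|b)*|b) = 18 states

18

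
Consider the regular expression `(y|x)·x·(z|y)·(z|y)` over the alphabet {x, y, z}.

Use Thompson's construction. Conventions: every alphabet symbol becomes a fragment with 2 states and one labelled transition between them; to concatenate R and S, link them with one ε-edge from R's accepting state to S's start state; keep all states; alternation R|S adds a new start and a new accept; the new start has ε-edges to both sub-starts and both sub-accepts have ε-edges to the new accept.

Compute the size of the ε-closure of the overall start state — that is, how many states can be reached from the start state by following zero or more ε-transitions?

Work bottom-up. For each fragment F, track |ε-closure(F.start)| and whether F's accept lies in that closure (i.e. whether F accepts ε). A single-symbol fragment has closure size 1 and does not accept ε.
  y|x : new start ε-reaches every alternative's start; none of them accept ε, so the new accept is not reached: |closure| = 1 + 1 + 1 = 3
  z|y : new start ε-reaches every alternative's start; none of them accept ε, so the new accept is not reached: |closure| = 1 + 1 + 1 = 3
  z|y : |closure| = 1 + 1 + 1 = 3 (the new accept is not ε-reachable since no branch accepts ε)
  (y|x)·x·(z|y)·(z|y) : |closure| equals the left operand's closure size = 3 (its accept is not ε-reachable, so the closure stops there)

3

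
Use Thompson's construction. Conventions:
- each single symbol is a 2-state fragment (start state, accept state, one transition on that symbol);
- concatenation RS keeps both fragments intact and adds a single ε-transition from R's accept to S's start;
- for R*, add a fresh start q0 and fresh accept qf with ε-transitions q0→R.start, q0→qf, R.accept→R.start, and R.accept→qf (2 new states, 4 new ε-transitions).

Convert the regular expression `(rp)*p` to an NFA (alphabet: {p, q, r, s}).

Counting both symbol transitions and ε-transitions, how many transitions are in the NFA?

Bottom-up over the parse tree:
Each of the 3 symbol leaves contributes 1 transition (1 symbol, 0 ε).
  rp → 3 transitions (2 symbol, 1 ε)
  (rp)* → 7 transitions (2 symbol, 5 ε)
  (rp)*p → 9 transitions (3 symbol, 6 ε)

9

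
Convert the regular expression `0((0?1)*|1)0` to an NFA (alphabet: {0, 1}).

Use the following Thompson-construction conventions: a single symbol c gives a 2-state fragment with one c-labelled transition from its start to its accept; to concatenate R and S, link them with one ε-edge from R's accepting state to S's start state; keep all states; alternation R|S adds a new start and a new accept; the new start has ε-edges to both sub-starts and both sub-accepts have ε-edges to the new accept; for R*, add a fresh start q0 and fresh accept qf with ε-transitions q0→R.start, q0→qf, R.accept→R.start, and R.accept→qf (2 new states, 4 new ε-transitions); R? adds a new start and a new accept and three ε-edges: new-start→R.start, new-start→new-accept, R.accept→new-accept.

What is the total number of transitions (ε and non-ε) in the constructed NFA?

19

Building bottom-up:
Each of the 5 symbol leaves contributes 1 transition (1 symbol, 0 ε).
  0? = 4 transitions (1 symbol, 3 ε)
  0?1 = 6 transitions (2 symbol, 4 ε)
  (0?1)* = 10 transitions (2 symbol, 8 ε)
  (0?1)*|1 = 15 transitions (3 symbol, 12 ε)
  0((0?1)*|1)0 = 19 transitions (5 symbol, 14 ε)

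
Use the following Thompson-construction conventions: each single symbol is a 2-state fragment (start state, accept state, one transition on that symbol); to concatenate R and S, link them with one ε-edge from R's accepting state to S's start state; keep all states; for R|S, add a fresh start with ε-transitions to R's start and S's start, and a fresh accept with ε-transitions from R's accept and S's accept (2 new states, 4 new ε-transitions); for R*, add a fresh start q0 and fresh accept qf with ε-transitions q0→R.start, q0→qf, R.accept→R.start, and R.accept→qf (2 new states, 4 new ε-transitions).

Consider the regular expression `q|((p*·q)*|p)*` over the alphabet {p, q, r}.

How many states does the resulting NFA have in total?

18

Per subexpression:
Each of the 4 symbol leaves contributes a 2-state fragment.
  p* : 4 states
  p*·q : 6 states
  (p*·q)* : 8 states
  (p*·q)*|p : 12 states
  ((p*·q)*|p)* : 14 states
  q|((p*·q)*|p)* : 18 states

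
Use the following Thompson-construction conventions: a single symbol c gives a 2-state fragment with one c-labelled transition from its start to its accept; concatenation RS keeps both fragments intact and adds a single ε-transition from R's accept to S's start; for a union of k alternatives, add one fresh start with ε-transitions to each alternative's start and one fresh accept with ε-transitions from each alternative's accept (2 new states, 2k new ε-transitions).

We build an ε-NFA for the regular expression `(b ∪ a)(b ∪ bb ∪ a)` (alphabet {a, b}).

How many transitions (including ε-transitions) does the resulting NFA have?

18

By structural recursion:
Each of the 6 symbol leaves contributes 1 transition (1 symbol, 0 ε).
  b ∪ a → 6 transitions (2 symbol, 4 ε)
  bb → 3 transitions (2 symbol, 1 ε)
  b ∪ bb ∪ a → 11 transitions (4 symbol, 7 ε)
  (b ∪ a)(b ∪ bb ∪ a) → 18 transitions (6 symbol, 12 ε)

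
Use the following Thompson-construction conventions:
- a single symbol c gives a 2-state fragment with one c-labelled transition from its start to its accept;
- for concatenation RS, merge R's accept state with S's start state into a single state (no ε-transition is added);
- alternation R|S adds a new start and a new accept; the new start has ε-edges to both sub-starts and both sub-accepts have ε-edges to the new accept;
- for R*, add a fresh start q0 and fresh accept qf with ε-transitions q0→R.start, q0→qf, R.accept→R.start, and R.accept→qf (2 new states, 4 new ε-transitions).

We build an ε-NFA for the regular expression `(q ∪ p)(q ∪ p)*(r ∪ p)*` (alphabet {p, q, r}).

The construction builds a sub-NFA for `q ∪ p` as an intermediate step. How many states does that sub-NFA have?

Fragment for `q ∪ p`:
Each of the 2 symbol leaves contributes a 2-state fragment.
  q ∪ p = 6 states

6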